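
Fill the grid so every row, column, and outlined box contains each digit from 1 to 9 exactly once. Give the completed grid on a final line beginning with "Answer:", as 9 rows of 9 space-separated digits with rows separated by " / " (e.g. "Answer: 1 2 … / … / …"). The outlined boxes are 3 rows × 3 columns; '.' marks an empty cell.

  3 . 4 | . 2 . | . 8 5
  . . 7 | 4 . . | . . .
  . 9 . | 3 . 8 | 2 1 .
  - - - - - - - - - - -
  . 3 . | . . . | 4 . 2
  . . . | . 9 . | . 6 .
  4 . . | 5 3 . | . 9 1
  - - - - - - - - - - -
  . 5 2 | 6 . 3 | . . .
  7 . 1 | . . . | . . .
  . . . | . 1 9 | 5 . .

Step 1. [r3c9∈{4,6,7}] 4 has one home in row 3: r3c9 ⇒ r3c9=4.
Step 2. [r1c7∈{6,7,9}] box 3 places 7 nowhere but r1c7 ⇒ r1c7=7.
Step 3. [r6c7∈{8}] nothing but 8 survives at r6c7. So r6c7=8.
Step 4. [r6c3∈{6}] r6c3 has the single candidate 6 ⇒ r6c3=6.
Step 5. [r3c3∈{5}] r3c3 is down to just 5, so r3c3=5.
Step 6. [r5c3∈{8}] r5c3 has the single candidate 8. So r5c3=8.
Step 7. [r3c1∈{6}] nothing but 6 survives at r3c1. So r3c1=6.
Step 8. [r9c1∈{8}] only 8 remains possible at r9c1, so r9c1=8.
Step 9. [r1c2∈{1}] r1c2's peers cover all but 1. So r1c2=1.
Step 10. [r2c6∈{1,5,6}] across row 2, 1 lands solely at r2c6, so r2c6=1.
Step 11. [r2c8∈{3}] r2c8's peers cover all but 3, so r2c8=3.
Step 12. [r8c6∈{2,4,5}] in col 6, 5 fits only at r8c6 ⇒ r8c6=5.
Step 13. [r7c1∈{9}] nothing but 9 survives at r7c1, so r7c1=9.
Step 14. [r5c1∈{1,2,5}] across row 5, 5 lands solely at r5c1, so r5c1=5.
Step 15. [r5c4∈{1,2,7}] in row 5, 1 fits only at r5c4 ⇒ r5c4=1.
Step 16. [r3c5∈{7}] r3c5 has the single candidate 7 ⇒ r3c5=7.
Step 17. [r9c4∈{2,7}] across box 8, 7 lands solely at r9c4. So r9c4=7.
Step 18. [r9c8∈{2,4}] in row 9, 2 fits only at r9c8. So r9c8=2.
Step 19. [r8c8∈{4}] r8c8's peers cover all but 4, so r8c8=4.
Step 20. [r8c5∈{8}] r8c5 has the single candidate 8 ⇒ r8c5=8.
Step 21. [r8c2∈{6}] only 6 remains possible at r8c2. So r8c2=6.
Step 22. [r2c7∈{6,9}] 6 has one home in col 7: r2c7 ⇒ r2c7=6.
Step 23. [r5c7∈{3}] r5c7's peers cover all but 3 ⇒ r5c7=3.
Step 24. [r5c9∈{7}] only 7 remains possible at r5c9, so r5c9=7.
Step 25. [r5c2∈{2}] r5c2 is down to just 2 ⇒ r5c2=2.
Step 26. [r4c6∈{6,7}] row 4 places 7 nowhere but r4c6. So r4c6=7.
Step 27. [r8c9∈{3,9}] row 8 places 3 nowhere but r8c9. So r8c9=3.
Step 28. [r7c7∈{1}] r7c7 has the single candidate 1. So r7c7=1.
Step 29. [r1c4∈{9}] r1c4 has the single candidate 9 ⇒ r1c4=9.
Step 30. [r4c5∈{6}] r4c5 has the single candidate 6. So r4c5=6.
Step 31. [r9c2∈{4}] nothing but 4 survives at r9c2 ⇒ r9c2=4.
Step 32. [r6c2∈{7}] only 7 remains possible at r6c2, so r6c2=7.
Step 33. [r8c7∈{9}] r8c7 is down to just 9, so r8c7=9.
Step 34. [r7c9∈{8}] r7c9 is down to just 8, so r7c9=8.
Step 35. [r4c4∈{8}] only 8 remains possible at r4c4. So r4c4=8.
Step 36. [r7c5∈{4}] only 4 remains possible at r7c5. So r7c5=4.
Step 37. [r2c9∈{9}] r2c9's peers cover all but 9. So r2c9=9.
Step 38. [r2c1∈{2}] r2c1's peers cover all but 2, so r2c1=2.
Step 39. [r4c3∈{9}] r4c3 is down to just 9 ⇒ r4c3=9.
Step 40. [r6c6∈{2}] only 2 remains possible at r6c6 ⇒ r6c6=2.
Step 41. [r9c9∈{6}] r9c9's peers cover all but 6 ⇒ r9c9=6.
Step 42. [r2c5∈{5}] only 5 remains possible at r2c5. So r2c5=5.
Step 43. [r4c1∈{1}] r4c1 has the single candidate 1, so r4c1=1.
Step 44. [r1c6∈{6}] only 6 remains possible at r1c6, so r1c6=6.
Step 45. [r2c2∈{8}] r2c2's peers cover all but 8, so r2c2=8.
Step 46. [r5c6∈{4}] nothing but 4 survives at r5c6. So r5c6=4.
Step 47. [r8c4∈{2}] nothing but 2 survives at r8c4. So r8c4=2.
Step 48. [r9c3∈{3}] r9c3's peers cover all but 3 ⇒ r9c3=3.
Step 49. [r4c8∈{5}] r4c8 is down to just 5, so r4c8=5.
Step 50. [r7c8∈{7}] only 7 remains possible at r7c8, so r7c8=7.

Answer: 3 1 4 9 2 6 7 8 5 / 2 8 7 4 5 1 6 3 9 / 6 9 5 3 7 8 2 1 4 / 1 3 9 8 6 7 4 5 2 / 5 2 8 1 9 4 3 6 7 / 4 7 6 5 3 2 8 9 1 / 9 5 2 6 4 3 1 7 8 / 7 6 1 2 8 5 9 4 3 / 8 4 3 7 1 9 5 2 6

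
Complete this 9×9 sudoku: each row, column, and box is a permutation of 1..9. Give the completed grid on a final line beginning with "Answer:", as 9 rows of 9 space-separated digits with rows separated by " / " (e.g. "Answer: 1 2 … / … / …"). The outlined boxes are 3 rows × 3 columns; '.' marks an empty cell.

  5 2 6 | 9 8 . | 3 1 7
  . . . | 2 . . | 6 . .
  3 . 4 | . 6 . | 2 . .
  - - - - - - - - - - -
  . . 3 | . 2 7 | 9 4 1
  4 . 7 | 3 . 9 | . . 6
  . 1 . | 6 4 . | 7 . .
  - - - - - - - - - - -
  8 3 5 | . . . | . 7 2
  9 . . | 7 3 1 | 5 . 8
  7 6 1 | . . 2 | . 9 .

Step 1. [r3c6∈{5}] r3c6 has the single candidate 5. So r3c6=5.
Step 2. [r6c8∈{2,3,5,8}] 3 has one home in col 8: r6c8, so r6c8=3.
Step 3. [r2c9∈{4,5,9}] across box 3, 4 lands solely at r2c9 ⇒ r2c9=4.
Step 4. [r7c4∈{4}] nothing but 4 survives at r7c4 ⇒ r7c4=4.
Step 5. [r3c2∈{7,8,9}] r3c2 is the only open cell in row 3 admitting 7, so r3c2=7.
Step 6. [r6c3∈{2,8,9}] 9 has one home in row 6: r6c3, so r6c3=9.
Step 7. [r3c8∈{8}] only 8 remains possible at r3c8, so r3c8=8.
Step 8. [r9c5∈{5}] r9c5's peers cover all but 5. So r9c5=5.
Step 9. [r4c4∈{5,8}] 5 has one home in col 4: r4c4. So r4c4=5.
Step 10. [r4c2∈{8}] r4c2 has the single candidate 8. So r4c2=8.
Step 11. [r2c5∈{1,7}] across row 2, 7 lands solely at r2c5, so r2c5=7.
Step 12. [r2c8∈{5}] nothing but 5 survives at r2c8. So r2c8=5.
Step 13. [r6c9∈{5}] only 5 remains possible at r6c9. So r6c9=5.
Step 14. [r2c3∈{8}] r2c3 is down to just 8 ⇒ r2c3=8.
Step 15. [r5c8∈{2}] only 2 remains possible at r5c8. So r5c8=2.
Step 16. [r7c7∈{1}] nothing but 1 survives at r7c7. So r7c7=1.
Step 17. [r3c4∈{1}] nothing but 1 survives at r3c4. So r3c4=1.
Step 18. [r6c6∈{8}] only 8 remains possible at r6c6 ⇒ r6c6=8.
Step 19. [r7c6∈{6}] r7c6 has the single candidate 6. So r7c6=6.
Step 20. [r4c1∈{6}] r4c1's peers cover all but 6. So r4c1=6.
Step 21. [r2c2∈{9}] nothing but 9 survives at r2c2 ⇒ r2c2=9.
Step 22. [r2c6∈{3}] r2c6's peers cover all but 3, so r2c6=3.
Step 23. [r6c1∈{2}] r6c1 has the single candidate 2, so r6c1=2.
Step 24. [r7c5∈{9}] only 9 remains possible at r7c5, so r7c5=9.
Step 25. [r3c9∈{9}] r3c9's peers cover all but 9. So r3c9=9.
Step 26. [r8c2∈{4}] r8c2 has the single candidate 4 ⇒ r8c2=4.
Step 27. [r5c5∈{1}] nothing but 1 survives at r5c5, so r5c5=1.
Step 28. [r9c4∈{8}] r9c4 is down to just 8. So r9c4=8.
Step 29. [r5c7∈{8}] nothing but 8 survives at r5c7 ⇒ r5c7=8.
Step 30. [r1c6∈{4}] r1c6 is down to just 4, so r1c6=4.
Step 31. [r9c9∈{3}] r9c9's peers cover all but 3, so r9c9=3.
Step 32. [r2c1∈{1}] only 1 remains possible at r2c1. So r2c1=1.
Step 33. [r8c3∈{2}] r8c3 has the single candidate 2 ⇒ r8c3=2.
Step 34. [r8c8∈{6}] only 6 remains possible at r8c8 ⇒ r8c8=6.
Step 35. [r9c7∈{4}] nothing but 4 survives at r9c7 ⇒ r9c7=4.
Step 36. [r5c2∈{5}] r5c2 has the single candidate 5 ⇒ r5c2=5.

Answer: 5 2 6 9 8 4 3 1 7 / 1 9 8 2 7 3 6 5 4 / 3 7 4 1 6 5 2 8 9 / 6 8 3 5 2 7 9 4 1 / 4 5 7 3 1 9 8 2 6 / 2 1 9 6 4 8 7 3 5 / 8 3 5 4 9 6 1 7 2 / 9 4 2 7 3 1 5 6 8 / 7 6 1 8 5 2 4 9 3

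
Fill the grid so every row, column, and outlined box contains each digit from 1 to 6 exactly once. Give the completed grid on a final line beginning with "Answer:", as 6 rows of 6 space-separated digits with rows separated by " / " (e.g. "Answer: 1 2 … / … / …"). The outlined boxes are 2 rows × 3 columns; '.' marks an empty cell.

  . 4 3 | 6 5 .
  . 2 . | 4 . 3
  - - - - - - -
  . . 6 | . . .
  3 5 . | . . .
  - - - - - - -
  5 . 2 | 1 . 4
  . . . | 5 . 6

Step 1. [r3c1∈{1,2,4}] across col 1, 2 lands solely at r3c1 ⇒ r3c1=2.
Step 2. [r2c5∈{1}] only 1 remains possible at r2c5. So r2c5=1.
Step 3. [r3c2∈{1}] r3c2's peers cover all but 1 ⇒ r3c2=1.
Step 4. [r5c5∈{3}] only 3 remains possible at r5c5 ⇒ r5c5=3.
Step 5. [r6c1∈{1,4}] 4 has one home in col 1: r6c1, so r6c1=4.
Step 6. [r4c4∈{2}] r4c4 has the single candidate 2, so r4c4=2.
Step 7. [r4c3∈{4}] r4c3 has the single candidate 4 ⇒ r4c3=4.
Step 8. [r4c5∈{6}] nothing but 6 survives at r4c5 ⇒ r4c5=6.
Step 9. [r2c3∈{5}] r2c3's peers cover all but 5. So r2c3=5.
Step 10. [r3c6∈{5}] nothing but 5 survives at r3c6 ⇒ r3c6=5.
Step 11. [r3c5∈{4}] nothing but 4 survives at r3c5. So r3c5=4.
Step 12. [r6c5∈{2}] r6c5 is down to just 2, so r6c5=2.
Step 13. [r4c6∈{1}] r4c6's peers cover all but 1 ⇒ r4c6=1.
Step 14. [r1c1∈{1}] r1c1's peers cover all but 1, so r1c1=1.
Step 15. [r3c4∈{3}] nothing but 3 survives at r3c4. So r3c4=3.
Step 16. [r5c2∈{6}] r5c2's peers cover all but 6, so r5c2=6.
Step 17. [r1c6∈{2}] r1c6 is down to just 2, so r1c6=2.
Step 18. [r2c1∈{6}] r2c1 has the single candidate 6, so r2c1=6.
Step 19. [r6c3∈{1}] r6c3 has the single candidate 1 ⇒ r6c3=1.
Step 20. [r6c2∈{3}] only 3 remains possible at r6c2, so r6c2=3.

Answer: 1 4 3 6 5 2 / 6 2 5 4 1 3 / 2 1 6 3 4 5 / 3 5 4 2 6 1 / 5 6 2 1 3 4 / 4 3 1 5 2 6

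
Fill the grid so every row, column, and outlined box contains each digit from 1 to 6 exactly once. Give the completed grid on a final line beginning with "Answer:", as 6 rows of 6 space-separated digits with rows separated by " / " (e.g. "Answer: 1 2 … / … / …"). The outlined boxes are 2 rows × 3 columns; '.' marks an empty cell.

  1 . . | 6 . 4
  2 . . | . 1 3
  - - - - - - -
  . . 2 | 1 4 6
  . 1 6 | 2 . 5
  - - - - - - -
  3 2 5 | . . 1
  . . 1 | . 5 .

Step 1. [r2c2∈{4,5,6}] r2c2 is the only open cell in row 2 admitting 6, so r2c2=6.
Step 2. [r6c2∈{4}] r6c2 has the single candidate 4 ⇒ r6c2=4.
Step 3. [r3c2∈{3,5}] across row 3, 3 lands solely at r3c2, so r3c2=3.
Step 4. [r1c3∈{3}] r1c3 is down to just 3 ⇒ r1c3=3.
Step 5. [r5c4∈{4}] r5c4 is down to just 4 ⇒ r5c4=4.
Step 6. [r1c2∈{5}] r1c2's peers cover all but 5, so r1c2=5.
Step 7. [r1c5∈{2}] r1c5 has the single candidate 2, so r1c5=2.
Step 8. [r2c4∈{5}] only 5 remains possible at r2c4 ⇒ r2c4=5.
Step 9. [r4c1∈{4}] r4c1 is down to just 4. So r4c1=4.
Step 10. [r6c4∈{3}] r6c4's peers cover all but 3 ⇒ r6c4=3.
Step 11. [r2c3∈{4}] r2c3 is down to just 4. So r2c3=4.
Step 12. [r6c6∈{2}] nothing but 2 survives at r6c6 ⇒ r6c6=2.
Step 13. [r6c1∈{6}] only 6 remains possible at r6c1 ⇒ r6c1=6.
Step 14. [r5c5∈{6}] r5c5 has the single candidate 6, so r5c5=6.
Step 15. [r4c5∈{3}] only 3 remains possible at r4c5 ⇒ r4c5=3.
Step 16. [r3c1∈{5}] only 5 remains possible at r3c1, so r3c1=5.

Answer: 1 5 3 6 2 4 / 2 6 4 5 1 3 / 5 3 2 1 4 6 / 4 1 6 2 3 5 / 3 2 5 4 6 1 / 6 4 1 3 5 2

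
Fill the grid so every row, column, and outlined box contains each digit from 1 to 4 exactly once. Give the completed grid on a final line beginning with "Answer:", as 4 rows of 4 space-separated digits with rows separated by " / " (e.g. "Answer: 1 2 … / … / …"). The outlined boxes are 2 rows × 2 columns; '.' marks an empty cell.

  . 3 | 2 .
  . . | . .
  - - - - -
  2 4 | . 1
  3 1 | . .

Step 1. [r1c4∈{4}] r1c4 is down to just 4. So r1c4=4.
Step 2. [r2c3∈{1,3}] r2c3 is the only open cell in col 3 admitting 1 ⇒ r2c3=1.
Step 3. [r2c2∈{2}] r2c2 has the single candidate 2 ⇒ r2c2=2.
Step 4. [r4c3∈{4}] r4c3 has the single candidate 4, so r4c3=4.
Step 5. [r2c1∈{4}] r2c1's peers cover all but 4, so r2c1=4.
Step 6. [r4c4∈{2}] r4c4 is down to just 2, so r4c4=2.
Step 7. [r3c3∈{3}] r3c3's peers cover all but 3, so r3c3=3.
Step 8. [r2c4∈{3}] r2c4's peers cover all but 3 ⇒ r2c4=3.
Step 9. [r1c1∈{1}] r1c1 is down to just 1 ⇒ r1c1=1.

Answer: 1 3 2 4 / 4 2 1 3 / 2 4 3 1 / 3 1 4 2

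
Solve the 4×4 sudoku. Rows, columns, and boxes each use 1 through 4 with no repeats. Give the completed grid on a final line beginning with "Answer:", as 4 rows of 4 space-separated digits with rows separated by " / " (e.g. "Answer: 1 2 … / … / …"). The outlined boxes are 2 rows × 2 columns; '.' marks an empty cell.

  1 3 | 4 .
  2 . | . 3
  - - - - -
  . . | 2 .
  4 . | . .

Step 1. [r4c4∈{1}] nothing but 1 survives at r4c4 ⇒ r4c4=1.
Step 2. [r3c2∈{1}] r3c2 is down to just 1, so r3c2=1.
Step 3. [r3c4∈{4}] r3c4 has the single candidate 4, so r3c4=4.
Step 4. [r2c2∈{4}] r2c2 is down to just 4. So r2c2=4.
Step 5. [r3c1∈{3}] r3c1 has the single candidate 3 ⇒ r3c1=3.
Step 6. [r4c3∈{3}] only 3 remains possible at r4c3 ⇒ r4c3=3.
Step 7. [r2c3∈{1}] r2c3 is down to just 1, so r2c3=1.
Step 8. [r4c2∈{2}] r4c2 is down to just 2, so r4c2=2.
Step 9. [r1c4∈{2}] r1c4 has the single candidate 2 ⇒ r1c4=2.

Answer: 1 3 4 2 / 2 4 1 3 / 3 1 2 4 / 4 2 3 1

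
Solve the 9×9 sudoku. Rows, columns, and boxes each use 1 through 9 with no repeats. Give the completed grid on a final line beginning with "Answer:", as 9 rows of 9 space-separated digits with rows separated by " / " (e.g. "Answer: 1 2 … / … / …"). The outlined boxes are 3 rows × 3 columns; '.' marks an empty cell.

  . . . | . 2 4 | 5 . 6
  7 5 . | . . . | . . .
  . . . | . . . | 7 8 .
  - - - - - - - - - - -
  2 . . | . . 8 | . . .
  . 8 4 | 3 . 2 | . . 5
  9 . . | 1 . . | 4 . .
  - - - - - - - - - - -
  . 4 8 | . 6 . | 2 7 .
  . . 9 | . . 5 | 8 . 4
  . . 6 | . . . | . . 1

Step 1. [r7c4∈{9}] r7c4's peers cover all but 9, so r7c4=9.
Step 2. [r7c9∈{3}] only 3 remains possible at r7c9. So r7c9=3.
Step 3. [r5c5∈{7,9}] across row 5, 7 lands solely at r5c5 ⇒ r5c5=7.
Step 4. [r4c5∈{4,5,9}] r4c5 is the only open cell in box 5 admitting 9. So r4c5=9.
Step 5. [r6c6∈{6}] r6c6 is down to just 6 ⇒ r6c6=6.
Step 6. [r7c6∈{1}] r7c6's peers cover all but 1, so r7c6=1.
Step 7. [r8c5∈{3}] only 3 remains possible at r8c5. So r8c5=3.
Step 8. [r2c8∈{1,2,3,4,9}] in row 2, 4 fits only at r2c8 ⇒ r2c8=4.
Step 9. [r8c1∈{1}] r8c1 has the single candidate 1 ⇒ r8c1=1.
Step 10. [r5c1∈{6}] r5c1's peers cover all but 6, so r5c1=6.
Step 11. [r3c2∈{1,2,3,6,9}] r3c2 is the only open cell in col 2 admitting 6. So r3c2=6.
Step 12. [r4c7∈{1,3,6}] across col 7, 6 lands solely at r4c7. So r4c7=6.
Step 13. [r2c7∈{1,3,9}] 3 has one home in col 7: r2c7 ⇒ r2c7=3.
Step 14. [r1c8∈{1,9}] r1c8 is the only open cell in box 3 admitting 1 ⇒ r1c8=1.
Step 15. [r1c3∈{3}] only 3 remains possible at r1c3 ⇒ r1c3=3.
Step 16. [r9c6∈{7}] r9c6 is down to just 7 ⇒ r9c6=7.
Step 17. [r8c2∈{2,7}] across row 8, 7 lands solely at r8c2 ⇒ r8c2=7.
Step 18. [r6c5∈{5}] nothing but 5 survives at r6c5 ⇒ r6c5=5.
Step 19. [r6c2∈{3}] r6c2's peers cover all but 3. So r6c2=3.
Step 20. [r5c8∈{9}] nothing but 9 survives at r5c8, so r5c8=9.
Step 21. [r2c6∈{9}] r2c6 has the single candidate 9. So r2c6=9.
Step 22. [r2c9∈{2}] r2c9 has the single candidate 2, so r2c9=2.
Step 23. [r2c3∈{1}] nothing but 1 survives at r2c3, so r2c3=1.
Step 24. [r2c5∈{8}] nothing but 8 survives at r2c5 ⇒ r2c5=8.
Step 25. [r9c4∈{2,4,8}] in row 9, 8 fits only at r9c4, so r9c4=8.
Step 26. [r6c3∈{7}] r6c3's peers cover all but 7 ⇒ r6c3=7.
Step 27. [r7c1∈{5}] r7c1's peers cover all but 5 ⇒ r7c1=5.
Step 28. [r9c1∈{3}] r9c1 has the single candidate 3. So r9c1=3.
Step 29. [r3c6∈{3}] r3c6's peers cover all but 3 ⇒ r3c6=3.
Step 30. [r3c3∈{2}] nothing but 2 survives at r3c3. So r3c3=2.
Step 31. [r9c8∈{5}] only 5 remains possible at r9c8, so r9c8=5.
Step 32. [r3c4∈{5}] only 5 remains possible at r3c4, so r3c4=5.
Step 33. [r6c9∈{8}] only 8 remains possible at r6c9. So r6c9=8.
Step 34. [r1c2∈{9}] r1c2 has the single candidate 9 ⇒ r1c2=9.
Step 35. [r5c7∈{1}] r5c7 is down to just 1, so r5c7=1.
Step 36. [r8c8∈{6}] nothing but 6 survives at r8c8 ⇒ r8c8=6.
Step 37. [r3c5∈{1}] r3c5 is down to just 1, so r3c5=1.
Step 38. [r2c4∈{6}] r2c4's peers cover all but 6, so r2c4=6.
Step 39. [r1c1∈{8}] only 8 remains possible at r1c1, so r1c1=8.
Step 40. [r4c3∈{5}] r4c3's peers cover all but 5, so r4c3=5.
Step 41. [r1c4∈{7}] r1c4 is down to just 7, so r1c4=7.
Step 42. [r9c2∈{2}] r9c2 is down to just 2. So r9c2=2.
Step 43. [r9c5∈{4}] r9c5 is down to just 4 ⇒ r9c5=4.
Step 44. [r3c1∈{4}] nothing but 4 survives at r3c1. So r3c1=4.
Step 45. [r4c4∈{4}] r4c4's peers cover all but 4 ⇒ r4c4=4.
Step 46. [r6c8∈{2}] nothing but 2 survives at r6c8. So r6c8=2.
Step 47. [r4c9∈{7}] only 7 remains possible at r4c9, so r4c9=7.
Step 48. [r4c8∈{3}] only 3 remains possible at r4c8, so r4c8=3.
Step 49. [r4c2∈{1}] r4c2 has the single candidate 1. So r4c2=1.
Step 50. [r3c9∈{9}] nothing but 9 survives at r3c9, so r3c9=9.
Step 51. [r8c4∈{2}] r8c4's peers cover all but 2, so r8c4=2.
Step 52. [r9c7∈{9}] nothing but 9 survives at r9c7 ⇒ r9c7=9.

Answer: 8 9 3 7 2 4 5 1 6 / 7 5 1 6 8 9 3 4 2 / 4 6 2 5 1 3 7 8 9 / 2 1 5 4 9 8 6 3 7 / 6 8 4 3 7 2 1 9 5 / 9 3 7 1 5 6 4 2 8 / 5 4 8 9 6 1 2 7 3 / 1 7 9 2 3 5 8 6 4 / 3 2 6 8 4 7 9 5 1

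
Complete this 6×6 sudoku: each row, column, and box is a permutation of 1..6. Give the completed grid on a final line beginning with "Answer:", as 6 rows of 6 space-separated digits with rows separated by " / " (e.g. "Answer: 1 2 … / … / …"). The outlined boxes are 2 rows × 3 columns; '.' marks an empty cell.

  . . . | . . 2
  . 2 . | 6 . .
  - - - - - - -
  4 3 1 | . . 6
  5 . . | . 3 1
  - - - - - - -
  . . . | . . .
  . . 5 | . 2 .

Step 1. [r5c5∈{1,4,5,6}] across col 5, 6 lands solely at r5c5. So r5c5=6.
Step 2. [r1c2∈{1,4,5,6}] r1c2 is the only open cell in col 2 admitting 5. So r1c2=5.
Step 3. [r4c4∈{2,4}] in row 4, 4 fits only at r4c4. So r4c4=4.
Step 4. [r5c1∈{1,2,3}] in col 1, 2 fits only at r5c1. So r5c1=2.
Step 5. [r4c2∈{6}] r4c2 is down to just 6. So r4c2=6.
Step 6. [r1c3∈{3,4,6}] in col 3, 6 fits only at r1c3 ⇒ r1c3=6.
Step 7. [r2c3∈{3,4}] 4 has one home in box 1: r2c3 ⇒ r2c3=4.
Step 8. [r5c3∈{3}] nothing but 3 survives at r5c3 ⇒ r5c3=3.
Step 9. [r3c5∈{5}] r3c5's peers cover all but 5, so r3c5=5.
Step 10. [r2c5∈{1}] nothing but 1 survives at r2c5, so r2c5=1.
Step 11. [r1c4∈{3}] only 3 remains possible at r1c4, so r1c4=3.
Step 12. [r6c4∈{1}] r6c4 is down to just 1. So r6c4=1.
Step 13. [r6c2∈{4}] only 4 remains possible at r6c2, so r6c2=4.
Step 14. [r5c4∈{5}] only 5 remains possible at r5c4 ⇒ r5c4=5.
Step 15. [r5c2∈{1}] only 1 remains possible at r5c2, so r5c2=1.
Step 16. [r3c4∈{2}] r3c4 has the single candidate 2, so r3c4=2.
Step 17. [r1c5∈{4}] nothing but 4 survives at r1c5, so r1c5=4.
Step 18. [r2c6∈{5}] only 5 remains possible at r2c6, so r2c6=5.
Step 19. [r6c6∈{3}] r6c6 is down to just 3 ⇒ r6c6=3.
Step 20. [r2c1∈{3}] r2c1 has the single candidate 3 ⇒ r2c1=3.
Step 21. [r5c6∈{4}] only 4 remains possible at r5c6. So r5c6=4.
Step 22. [r6c1∈{6}] only 6 remains possible at r6c1 ⇒ r6c1=6.
Step 23. [r4c3∈{2}] r4c3 has the single candidate 2. So r4c3=2.
Step 24. [r1c1∈{1}] r1c1's peers cover all but 1, so r1c1=1.

Answer: 1 5 6 3 4 2 / 3 2 4 6 1 5 / 4 3 1 2 5 6 / 5 6 2 4 3 1 / 2 1 3 5 6 4 / 6 4 5 1 2 3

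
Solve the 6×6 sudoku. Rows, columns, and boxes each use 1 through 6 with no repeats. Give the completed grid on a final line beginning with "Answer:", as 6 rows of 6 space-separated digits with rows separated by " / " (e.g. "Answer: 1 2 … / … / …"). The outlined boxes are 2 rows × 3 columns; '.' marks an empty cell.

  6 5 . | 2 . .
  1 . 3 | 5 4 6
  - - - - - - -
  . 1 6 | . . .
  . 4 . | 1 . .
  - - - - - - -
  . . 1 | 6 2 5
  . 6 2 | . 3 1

Step 1. [r3c4∈{3,4}] across col 4, 3 lands solely at r3c4, so r3c4=3.
Step 2. [r4c3∈{5}] r4c3 has the single candidate 5, so r4c3=5.
Step 3. [r4c1∈{2,3}] r4c1 is the only open cell in row 4 admitting 3 ⇒ r4c1=3.
Step 4. [r3c1∈{2}] nothing but 2 survives at r3c1, so r3c1=2.
Step 5. [r5c1∈{4}] r5c1 has the single candidate 4. So r5c1=4.
Step 6. [r6c4∈{4}] r6c4's peers cover all but 4 ⇒ r6c4=4.
Step 7. [r1c3∈{4}] r1c3 has the single candidate 4, so r1c3=4.
Step 8. [r3c6∈{4}] r3c6 is down to just 4, so r3c6=4.
Step 9. [r1c5∈{1}] r1c5 has the single candidate 1. So r1c5=1.
Step 10. [r3c5∈{5}] nothing but 5 survives at r3c5. So r3c5=5.
Step 11. [r6c1∈{5}] r6c1 has the single candidate 5, so r6c1=5.
Step 12. [r1c6∈{3}] r1c6's peers cover all but 3. So r1c6=3.
Step 13. [r2c2∈{2}] nothing but 2 survives at r2c2 ⇒ r2c2=2.
Step 14. [r4c6∈{2}] nothing but 2 survives at r4c6. So r4c6=2.
Step 15. [r5c2∈{3}] only 3 remains possible at r5c2 ⇒ r5c2=3.
Step 16. [r4c5∈{6}] only 6 remains possible at r4c5, so r4c5=6.

Answer: 6 5 4 2 1 3 / 1 2 3 5 4 6 / 2 1 6 3 5 4 / 3 4 5 1 6 2 / 4 3 1 6 2 5 / 5 6 2 4 3 1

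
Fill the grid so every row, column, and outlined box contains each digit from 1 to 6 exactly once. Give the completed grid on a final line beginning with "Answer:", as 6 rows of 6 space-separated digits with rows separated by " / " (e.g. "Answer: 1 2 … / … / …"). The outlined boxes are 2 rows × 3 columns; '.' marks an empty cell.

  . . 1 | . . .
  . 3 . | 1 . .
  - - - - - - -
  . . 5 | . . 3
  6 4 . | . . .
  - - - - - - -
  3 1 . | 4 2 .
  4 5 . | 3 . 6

Step 1. [r3c5∈{1,4,6}] 4 has one home in row 3: r3c5, so r3c5=4.
Step 2. [r1c2∈{2,6}] across col 2, 6 lands solely at r1c2, so r1c2=6.
Step 3. [r5c6∈{5}] r5c6 is down to just 5. So r5c6=5.
Step 4. [r3c2∈{2}] r3c2 is down to just 2, so r3c2=2.
Step 5. [r1c6∈{2,4}] r1c6 is the only open cell in row 1 admitting 4, so r1c6=4.
Step 6. [r2c6∈{2}] r2c6 has the single candidate 2. So r2c6=2.
Step 7. [r1c4∈{5}] nothing but 5 survives at r1c4. So r1c4=5.
Step 8. [r4c5∈{1,5}] r4c5 is the only open cell in row 4 admitting 5, so r4c5=5.
Step 9. [r4c3∈{3}] r4c3 is down to just 3 ⇒ r4c3=3.
Step 10. [r1c1∈{2}] only 2 remains possible at r1c1. So r1c1=2.
Step 11. [r4c4∈{2}] only 2 remains possible at r4c4 ⇒ r4c4=2.
Step 12. [r1c5∈{3}] only 3 remains possible at r1c5, so r1c5=3.
Step 13. [r5c3∈{6}] r5c3 has the single candidate 6, so r5c3=6.
Step 14. [r3c1∈{1}] r3c1 is down to just 1 ⇒ r3c1=1.
Step 15. [r3c4∈{6}] only 6 remains possible at r3c4 ⇒ r3c4=6.
Step 16. [r2c1∈{5}] only 5 remains possible at r2c1 ⇒ r2c1=5.
Step 17. [r2c5∈{6}] r2c5 has the single candidate 6. So r2c5=6.
Step 18. [r4c6∈{1}] r4c6 is down to just 1, so r4c6=1.
Step 19. [r2c3∈{4}] nothing but 4 survives at r2c3. So r2c3=4.
Step 20. [r6c3∈{2}] r6c3's peers cover all but 2. So r6c3=2.
Step 21. [r6c5∈{1}] nothing but 1 survives at r6c5. So r6c5=1.

Answer: 2 6 1 5 3 4 / 5 3 4 1 6 2 / 1 2 5 6 4 3 / 6 4 3 2 5 1 / 3 1 6 4 2 5 / 4 5 2 3 1 6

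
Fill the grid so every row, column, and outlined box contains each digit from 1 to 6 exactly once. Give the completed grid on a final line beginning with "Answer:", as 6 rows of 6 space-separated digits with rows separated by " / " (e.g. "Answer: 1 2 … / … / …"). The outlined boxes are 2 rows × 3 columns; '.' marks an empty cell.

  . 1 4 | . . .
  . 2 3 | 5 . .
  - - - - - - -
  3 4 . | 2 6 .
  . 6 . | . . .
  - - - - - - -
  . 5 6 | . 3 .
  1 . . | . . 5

Step 1. [r3c6∈{1}] only 1 remains possible at r3c6, so r3c6=1.
Step 2. [r4c5∈{4,5}] r4c5 is the only open cell in col 5 admitting 5 ⇒ r4c5=5.
Step 3. [r5c1∈{2,4}] in col 1, 4 fits only at r5c1. So r5c1=4.
Step 4. [r5c6∈{2}] r5c6's peers cover all but 2 ⇒ r5c6=2.
Step 5. [r2c1∈{6}] nothing but 6 survives at r2c1 ⇒ r2c1=6.
Step 6. [r6c5∈{4}] r6c5 has the single candidate 4 ⇒ r6c5=4.
Step 7. [r1c6∈{3,6}] col 6 places 6 nowhere but r1c6, so r1c6=6.
Step 8. [r4c4∈{3,4}] r4c4 is the only open cell in col 4 admitting 4. So r4c4=4.
Step 9. [r4c3∈{1,2}] row 4 places 1 nowhere but r4c3, so r4c3=1.
Step 10. [r5c4∈{1}] r5c4's peers cover all but 1 ⇒ r5c4=1.
Step 11. [r6c2∈{3}] r6c2's peers cover all but 3, so r6c2=3.
Step 12. [r4c6∈{3}] nothing but 3 survives at r4c6. So r4c6=3.
Step 13. [r6c4∈{6}] r6c4 has the single candidate 6, so r6c4=6.
Step 14. [r2c5∈{1}] nothing but 1 survives at r2c5 ⇒ r2c5=1.
Step 15. [r1c1∈{5}] only 5 remains possible at r1c1 ⇒ r1c1=5.
Step 16. [r6c3∈{2}] r6c3 is down to just 2 ⇒ r6c3=2.
Step 17. [r3c3∈{5}] r3c3 is down to just 5. So r3c3=5.
Step 18. [r1c4∈{3}] only 3 remains possible at r1c4, so r1c4=3.
Step 19. [r4c1∈{2}] nothing but 2 survives at r4c1 ⇒ r4c1=2.
Step 20. [r2c6∈{4}] nothing but 4 survives at r2c6, so r2c6=4.
Step 21. [r1c5∈{2}] nothing but 2 survives at r1c5 ⇒ r1c5=2.

Answer: 5 1 4 3 2 6 / 6 2 3 5 1 4 / 3 4 5 2 6 1 / 2 6 1 4 5 3 / 4 5 6 1 3 2 / 1 3 2 6 4 5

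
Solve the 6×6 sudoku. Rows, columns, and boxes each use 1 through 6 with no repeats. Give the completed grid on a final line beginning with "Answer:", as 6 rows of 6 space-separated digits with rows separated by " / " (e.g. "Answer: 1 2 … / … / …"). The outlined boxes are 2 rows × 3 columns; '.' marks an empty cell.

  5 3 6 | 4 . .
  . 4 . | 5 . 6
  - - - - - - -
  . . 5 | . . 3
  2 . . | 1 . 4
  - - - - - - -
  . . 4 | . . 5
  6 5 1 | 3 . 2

Step 1. [r5c5∈{1,6}] 1 has one home in row 5: r5c5. So r5c5=1.
Step 2. [r1c5∈{2}] r1c5's peers cover all but 2. So r1c5=2.
Step 3. [r3c5∈{6}] r3c5's peers cover all but 6 ⇒ r3c5=6.
Step 4. [r2c1∈{1}] nothing but 1 survives at r2c1, so r2c1=1.
Step 5. [r4c3∈{3}] r4c3's peers cover all but 3. So r4c3=3.
Step 6. [r3c1∈{4}] r3c1's peers cover all but 4 ⇒ r3c1=4.
Step 7. [r5c1∈{3}] nothing but 3 survives at r5c1. So r5c1=3.
Step 8. [r2c3∈{2}] nothing but 2 survives at r2c3, so r2c3=2.
Step 9. [r1c6∈{1}] only 1 remains possible at r1c6 ⇒ r1c6=1.
Step 10. [r5c2∈{2}] nothing but 2 survives at r5c2. So r5c2=2.
Step 11. [r6c5∈{4}] r6c5 is down to just 4 ⇒ r6c5=4.
Step 12. [r4c5∈{5}] nothing but 5 survives at r4c5. So r4c5=5.
Step 13. [r5c4∈{6}] nothing but 6 survives at r5c4. So r5c4=6.
Step 14. [r3c4∈{2}] only 2 remains possible at r3c4, so r3c4=2.
Step 15. [r4c2∈{6}] r4c2's peers cover all but 6. So r4c2=6.
Step 16. [r2c5∈{3}] nothing but 3 survives at r2c5 ⇒ r2c5=3.
Step 17. [r3c2∈{1}] r3c2 has the single candidate 1, so r3c2=1.

Answer: 5 3 6 4 2 1 / 1 4 2 5 3 6 / 4 1 5 2 6 3 / 2 6 3 1 5 4 / 3 2 4 6 1 5 / 6 5 1 3 4 2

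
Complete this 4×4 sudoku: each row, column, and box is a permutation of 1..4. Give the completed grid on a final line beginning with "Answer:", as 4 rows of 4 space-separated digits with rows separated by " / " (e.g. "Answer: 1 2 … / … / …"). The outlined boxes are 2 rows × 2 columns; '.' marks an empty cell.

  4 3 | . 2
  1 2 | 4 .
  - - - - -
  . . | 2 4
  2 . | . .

Step 1. [r4c4∈{1,3}] across col 4, 1 lands solely at r4c4. So r4c4=1.
Step 2. [r2c4∈{3}] r2c4 has the single candidate 3 ⇒ r2c4=3.
Step 3. [r1c3∈{1}] r1c3 has the single candidate 1. So r1c3=1.
Step 4. [r3c2∈{1}] nothing but 1 survives at r3c2. So r3c2=1.
Step 5. [r4c2∈{4}] nothing but 4 survives at r4c2, so r4c2=4.
Step 6. [r3c1∈{3}] r3c1's peers cover all but 3 ⇒ r3c1=3.
Step 7. [r4c3∈{3}] r4c3 is down to just 3. So r4c3=3.

Answer: 4 3 1 2 / 1 2 4 3 / 3 1 2 4 / 2 4 3 1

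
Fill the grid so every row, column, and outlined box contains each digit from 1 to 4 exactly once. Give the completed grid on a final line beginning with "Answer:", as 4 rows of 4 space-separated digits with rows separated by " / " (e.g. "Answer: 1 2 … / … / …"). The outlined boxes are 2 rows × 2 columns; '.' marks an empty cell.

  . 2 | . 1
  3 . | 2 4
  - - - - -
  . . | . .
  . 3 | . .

Step 1. [r3c2∈{1,4}] across col 2, 4 lands solely at r3c2 ⇒ r3c2=4.
Step 2. [r3c4∈{2,3}] 3 has one home in col 4: r3c4 ⇒ r3c4=3.
Step 3. [r3c1∈{1,2}] 2 has one home in row 3: r3c1, so r3c1=2.
Step 4. [r4c1∈{1}] r4c1 has the single candidate 1, so r4c1=1.
Step 5. [r1c3∈{3}] nothing but 3 survives at r1c3. So r1c3=3.
Step 6. [r3c3∈{1}] r3c3 has the single candidate 1 ⇒ r3c3=1.
Step 7. [r4c3∈{4}] r4c3 is down to just 4, so r4c3=4.
Step 8. [r2c2∈{1}] r2c2's peers cover all but 1 ⇒ r2c2=1.
Step 9. [r4c4∈{2}] only 2 remains possible at r4c4, so r4c4=2.
Step 10. [r1c1∈{4}] r1c1 has the single candidate 4 ⇒ r1c1=4.

Answer: 4 2 3 1 / 3 1 2 4 / 2 4 1 3 / 1 3 4 2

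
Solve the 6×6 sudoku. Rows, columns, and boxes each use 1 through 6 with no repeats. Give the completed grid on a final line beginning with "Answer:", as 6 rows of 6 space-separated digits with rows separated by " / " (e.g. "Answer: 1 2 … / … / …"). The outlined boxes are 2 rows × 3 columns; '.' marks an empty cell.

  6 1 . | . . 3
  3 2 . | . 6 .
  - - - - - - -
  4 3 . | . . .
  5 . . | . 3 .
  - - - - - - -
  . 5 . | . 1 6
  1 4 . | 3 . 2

Step 1. [r1c5∈{2,4,5}] col 5 places 4 nowhere but r1c5. So r1c5=4.
Step 2. [r3c5∈{2,5}] 2 has one home in col 5: r3c5. So r3c5=2.
Step 3. [r4c3∈{1,2,6}] across row 4, 2 lands solely at r4c3, so r4c3=2.
Step 4. [r3c3∈{1,6}] r3c3 is the only open cell in col 3 admitting 1 ⇒ r3c3=1.
Step 5. [r3c6∈{5}] r3c6's peers cover all but 5 ⇒ r3c6=5.
Step 6. [r1c3∈{5}] only 5 remains possible at r1c3 ⇒ r1c3=5.
Step 7. [r2c6∈{1}] r2c6 has the single candidate 1 ⇒ r2c6=1.
Step 8. [r4c4∈{1,4,6}] in row 4, 1 fits only at r4c4 ⇒ r4c4=1.
Step 9. [r2c4∈{5}] r2c4 has the single candidate 5, so r2c4=5.
Step 10. [r5c1∈{2}] nothing but 2 survives at r5c1 ⇒ r5c1=2.
Step 11. [r3c4∈{6}] r3c4's peers cover all but 6, so r3c4=6.
Step 12. [r4c6∈{4}] only 4 remains possible at r4c6 ⇒ r4c6=4.
Step 13. [r4c2∈{6}] r4c2 is down to just 6. So r4c2=6.
Step 14. [r5c4∈{4}] nothing but 4 survives at r5c4 ⇒ r5c4=4.
Step 15. [r1c4∈{2}] only 2 remains possible at r1c4, so r1c4=2.
Step 16. [r6c5∈{5}] only 5 remains possible at r6c5, so r6c5=5.
Step 17. [r5c3∈{3}] only 3 remains possible at r5c3 ⇒ r5c3=3.
Step 18. [r2c3∈{4}] r2c3 is down to just 4 ⇒ r2c3=4.
Step 19. [r6c3∈{6}] only 6 remains possible at r6c3 ⇒ r6c3=6.

Answer: 6 1 5 2 4 3 / 3 2 4 5 6 1 / 4 3 1 6 2 5 / 5 6 2 1 3 4 / 2 5 3 4 1 6 / 1 4 6 3 5 2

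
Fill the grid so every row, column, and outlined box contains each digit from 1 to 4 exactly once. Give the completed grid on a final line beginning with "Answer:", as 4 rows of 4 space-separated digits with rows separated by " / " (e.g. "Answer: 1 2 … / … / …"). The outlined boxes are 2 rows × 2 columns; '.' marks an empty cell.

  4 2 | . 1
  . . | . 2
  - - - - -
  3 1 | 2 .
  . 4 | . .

Step 1. [r1c3∈{3}] only 3 remains possible at r1c3, so r1c3=3.
Step 2. [r4c1∈{2}] r4c1 is down to just 2, so r4c1=2.
Step 3. [r3c4∈{4}] r3c4's peers cover all but 4, so r3c4=4.
Step 4. [r2c3∈{4}] r2c3 has the single candidate 4 ⇒ r2c3=4.
Step 5. [r4c4∈{3}] only 3 remains possible at r4c4 ⇒ r4c4=3.
Step 6. [r2c1∈{1}] r2c1 has the single candidate 1 ⇒ r2c1=1.
Step 7. [r4c3∈{1}] nothing but 1 survives at r4c3 ⇒ r4c3=1.
Step 8. [r2c2∈{3}] only 3 remains possible at r2c2 ⇒ r2c2=3.

Answer: 4 2 3 1 / 1 3 4 2 / 3 1 2 4 / 2 4 1 3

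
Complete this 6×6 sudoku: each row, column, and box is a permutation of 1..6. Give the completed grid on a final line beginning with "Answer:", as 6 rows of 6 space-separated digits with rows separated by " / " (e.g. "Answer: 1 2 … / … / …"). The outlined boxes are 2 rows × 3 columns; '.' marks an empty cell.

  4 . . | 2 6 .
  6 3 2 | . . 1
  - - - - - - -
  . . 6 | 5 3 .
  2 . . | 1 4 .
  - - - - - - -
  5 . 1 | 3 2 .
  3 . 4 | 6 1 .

Step 1. [r1c3∈{5}] r1c3's peers cover all but 5, so r1c3=5.
Step 2. [r3c2∈{1,4}] in row 3, 4 fits only at r3c2. So r3c2=4.
Step 3. [r1c2∈{1}] only 1 remains possible at r1c2 ⇒ r1c2=1.
Step 4. [r3c6∈{2}] r3c6's peers cover all but 2 ⇒ r3c6=2.
Step 5. [r3c1∈{1}] r3c1 has the single candidate 1. So r3c1=1.
Step 6. [r6c2∈{2}] r6c2 is down to just 2. So r6c2=2.
Step 7. [r6c6∈{5}] r6c6 has the single candidate 5. So r6c6=5.
Step 8. [r5c2∈{6}] only 6 remains possible at r5c2 ⇒ r5c2=6.
Step 9. [r2c4∈{4}] r2c4 has the single candidate 4. So r2c4=4.
Step 10. [r4c2∈{5}] r4c2's peers cover all but 5, so r4c2=5.
Step 11. [r5c6∈{4}] nothing but 4 survives at r5c6 ⇒ r5c6=4.
Step 12. [r4c6∈{6}] r4c6's peers cover all but 6 ⇒ r4c6=6.
Step 13. [r2c5∈{5}] r2c5's peers cover all but 5. So r2c5=5.
Step 14. [r1c6∈{3}] r1c6 is down to just 3. So r1c6=3.
Step 15. [r4c3∈{3}] nothing but 3 survives at r4c3 ⇒ r4c3=3.

Answer: 4 1 5 2 6 3 / 6 3 2 4 5 1 / 1 4 6 5 3 2 / 2 5 3 1 4 6 / 5 6 1 3 2 4 / 3 2 4 6 1 5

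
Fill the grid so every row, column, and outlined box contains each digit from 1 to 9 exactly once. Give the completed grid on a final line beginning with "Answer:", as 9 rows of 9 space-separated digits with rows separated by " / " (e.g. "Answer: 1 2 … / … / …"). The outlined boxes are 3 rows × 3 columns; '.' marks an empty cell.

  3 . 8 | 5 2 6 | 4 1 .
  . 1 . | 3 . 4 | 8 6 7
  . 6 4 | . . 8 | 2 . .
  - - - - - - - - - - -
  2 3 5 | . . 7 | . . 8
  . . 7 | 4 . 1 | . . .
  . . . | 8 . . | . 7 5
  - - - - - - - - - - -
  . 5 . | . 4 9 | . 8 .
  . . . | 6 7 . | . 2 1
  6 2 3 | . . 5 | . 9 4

Step 1. [r2c5∈{9}] r2c5 has the single candidate 9 ⇒ r2c5=9.
Step 2. [r5c8∈{3}] r5c8 has the single candidate 3, so r5c8=3.
Step 3. [r6c3∈{1,6,9}] 6 has one home in col 3: r6c3, so r6c3=6.
Step 4. [r6c1∈{1,4,9}] across box 4, 1 lands solely at r6c1. So r6c1=1.
Step 5. [r6c7∈{9}] nothing but 9 survives at r6c7, so r6c7=9.
Step 6. [r5c7∈{6}] r5c7 has the single candidate 6, so r5c7=6.
Step 7. [r9c4∈{1}] r9c4 is down to just 1, so r9c4=1.
Step 8. [r8c1∈{4,8,9}] 4 has one home in col 1: r8c1. So r8c1=4.
Step 9. [r8c6∈{3}] only 3 remains possible at r8c6 ⇒ r8c6=3.
Step 10. [r3c9∈{3,9}] row 3 places 3 nowhere but r3c9. So r3c9=3.
Step 11. [r3c1∈{5,7,9}] r3c1 is the only open cell in row 3 admitting 9 ⇒ r3c1=9.
Step 12. [r8c2∈{8,9}] r8c2 is the only open cell in row 8 admitting 8. So r8c2=8.
Step 13. [r7c1∈{7}] nothing but 7 survives at r7c1. So r7c1=7.
Step 14. [r4c4∈{9}] nothing but 9 survives at r4c4, so r4c4=9.
Step 15. [r4c7∈{1}] only 1 remains possible at r4c7. So r4c7=1.
Step 16. [r7c9∈{6}] r7c9 has the single candidate 6. So r7c9=6.
Step 17. [r5c1∈{8}] nothing but 8 survives at r5c1 ⇒ r5c1=8.
Step 18. [r6c5∈{3}] r6c5's peers cover all but 3 ⇒ r6c5=3.
Step 19. [r2c3∈{2}] only 2 remains possible at r2c3 ⇒ r2c3=2.
Step 20. [r6c2∈{4}] r6c2's peers cover all but 4, so r6c2=4.
Step 21. [r7c3∈{1}] only 1 remains possible at r7c3 ⇒ r7c3=1.
Step 22. [r9c5∈{8}] only 8 remains possible at r9c5 ⇒ r9c5=8.
Step 23. [r9c7∈{7}] r9c7 has the single candidate 7. So r9c7=7.
Step 24. [r3c5∈{1}] r3c5 has the single candidate 1 ⇒ r3c5=1.
Step 25. [r5c9∈{2}] r5c9 is down to just 2. So r5c9=2.
Step 26. [r3c4∈{7}] r3c4 is down to just 7 ⇒ r3c4=7.
Step 27. [r7c7∈{3}] r7c7's peers cover all but 3, so r7c7=3.
Step 28. [r8c3∈{9}] r8c3's peers cover all but 9, so r8c3=9.
Step 29. [r4c8∈{4}] r4c8 is down to just 4, so r4c8=4.
Step 30. [r6c6∈{2}] r6c6 has the single candidate 2. So r6c6=2.
Step 31. [r5c5∈{5}] r5c5 has the single candidate 5, so r5c5=5.
Step 32. [r1c2∈{7}] only 7 remains possible at r1c2 ⇒ r1c2=7.
Step 33. [r2c1∈{5}] r2c1 is down to just 5. So r2c1=5.
Step 34. [r4c5∈{6}] r4c5 is down to just 6. So r4c5=6.
Step 35. [r5c2∈{9}] r5c2 has the single candidate 9, so r5c2=9.
Step 36. [r7c4∈{2}] only 2 remains possible at r7c4 ⇒ r7c4=2.
Step 37. [r1c9∈{9}] r1c9 is down to just 9, so r1c9=9.
Step 38. [r3c8∈{5}] r3c8's peers cover all but 5. So r3c8=5.
Step 39. [r8c7∈{5}] r8c7's peers cover all but 5. So r8c7=5.

Answer: 3 7 8 5 2 6 4 1 9 / 5 1 2 3 9 4 8 6 7 / 9 6 4 7 1 8 2 5 3 / 2 3 5 9 6 7 1 4 8 / 8 9 7 4 5 1 6 3 2 / 1 4 6 8 3 2 9 7 5 / 7 5 1 2 4 9 3 8 6 / 4 8 9 6 7 3 5 2 1 / 6 2 3 1 8 5 7 9 4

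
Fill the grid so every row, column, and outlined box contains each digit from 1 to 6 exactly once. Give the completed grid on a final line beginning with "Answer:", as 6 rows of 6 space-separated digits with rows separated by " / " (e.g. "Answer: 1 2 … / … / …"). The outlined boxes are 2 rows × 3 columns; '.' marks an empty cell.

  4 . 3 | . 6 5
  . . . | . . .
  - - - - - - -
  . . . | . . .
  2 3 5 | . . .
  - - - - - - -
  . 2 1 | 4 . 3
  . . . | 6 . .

Step 1. [r4c4∈{1}] r4c4 is down to just 1 ⇒ r4c4=1.
Step 2. [r4c5∈{4}] nothing but 4 survives at r4c5 ⇒ r4c5=4.
Step 3. [r2c3∈{2,6}] 2 has one home in col 3: r2c3. So r2c3=2.
Step 4. [r3c3∈{4,6}] r3c3 is the only open cell in col 3 admitting 6 ⇒ r3c3=6.
Step 5. [r2c2∈{1,5,6}] in col 2, 6 fits only at r2c2. So r2c2=6.
Step 6. [r6c2∈{4,5}] col 2 places 5 nowhere but r6c2, so r6c2=5.
Step 7. [r3c6∈{2}] r3c6 is down to just 2. So r3c6=2.
Step 8. [r2c4∈{3}] r2c4's peers cover all but 3 ⇒ r2c4=3.
Step 9. [r2c5∈{1}] r2c5's peers cover all but 1. So r2c5=1.
Step 10. [r5c5∈{5}] nothing but 5 survives at r5c5. So r5c5=5.
Step 11. [r1c2∈{1}] nothing but 1 survives at r1c2, so r1c2=1.
Step 12. [r5c1∈{6}] r5c1's peers cover all but 6. So r5c1=6.
Step 13. [r2c6∈{4}] r2c6's peers cover all but 4 ⇒ r2c6=4.
Step 14. [r1c4∈{2}] r1c4 has the single candidate 2 ⇒ r1c4=2.
Step 15. [r2c1∈{5}] r2c1's peers cover all but 5 ⇒ r2c1=5.
Step 16. [r3c2∈{4}] only 4 remains possible at r3c2, so r3c2=4.
Step 17. [r6c5∈{2}] r6c5 is down to just 2. So r6c5=2.
Step 18. [r3c1∈{1}] r3c1's peers cover all but 1, so r3c1=1.
Step 19. [r6c3∈{4}] r6c3 is down to just 4 ⇒ r6c3=4.
Step 20. [r6c6∈{1}] only 1 remains possible at r6c6 ⇒ r6c6=1.
Step 21. [r3c4∈{5}] r3c4 is down to just 5. So r3c4=5.
Step 22. [r3c5∈{3}] nothing but 3 survives at r3c5, so r3c5=3.
Step 23. [r6c1∈{3}] r6c1's peers cover all but 3. So r6c1=3.
Step 24. [r4c6∈{6}] r4c6's peers cover all but 6 ⇒ r4c6=6.

Answer: 4 1 3 2 6 5 / 5 6 2 3 1 4 / 1 4 6 5 3 2 / 2 3 5 1 4 6 / 6 2 1 4 5 3 / 3 5 4 6 2 1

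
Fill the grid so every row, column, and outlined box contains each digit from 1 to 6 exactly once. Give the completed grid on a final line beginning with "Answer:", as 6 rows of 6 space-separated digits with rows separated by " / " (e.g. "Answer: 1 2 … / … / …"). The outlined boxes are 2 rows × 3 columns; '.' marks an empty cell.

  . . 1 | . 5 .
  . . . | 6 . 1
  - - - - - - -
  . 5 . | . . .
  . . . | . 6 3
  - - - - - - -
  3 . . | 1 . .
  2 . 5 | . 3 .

Step 1. [r6c4∈{4}] only 4 remains possible at r6c4, so r6c4=4.
Step 2. [r3c4∈{2}] only 2 remains possible at r3c4, so r3c4=2.
Step 3. [r3c6∈{4}] only 4 remains possible at r3c6, so r3c6=4.
Step 4. [r2c5∈{2,4}] r2c5 is the only open cell in col 5 admitting 4 ⇒ r2c5=4.
Step 5. [r5c6∈{2,5,6}] 5 has one home in row 5: r5c6 ⇒ r5c6=5.
Step 6. [r3c3∈{3,6}] across row 3, 3 lands solely at r3c3. So r3c3=3.
Step 7. [r2c3∈{2}] r2c3's peers cover all but 2 ⇒ r2c3=2.
Step 8. [r4c3∈{4}] only 4 remains possible at r4c3 ⇒ r4c3=4.
Step 9. [r5c2∈{4,6}] across row 5, 4 lands solely at r5c2. So r5c2=4.
Step 10. [r4c1∈{1}] only 1 remains possible at r4c1. So r4c1=1.
Step 11. [r6c2∈{1,6}] 1 has one home in row 6: r6c2. So r6c2=1.
Step 12. [r1c2∈{3,6}] r1c2 is the only open cell in col 2 admitting 6. So r1c2=6.
Step 13. [r1c1∈{4}] nothing but 4 survives at r1c1, so r1c1=4.
Step 14. [r5c5∈{2}] r5c5 has the single candidate 2, so r5c5=2.
Step 15. [r3c5∈{1}] only 1 remains possible at r3c5 ⇒ r3c5=1.
Step 16. [r5c3∈{6}] nothing but 6 survives at r5c3. So r5c3=6.
Step 17. [r4c4∈{5}] r4c4 has the single candidate 5. So r4c4=5.
Step 18. [r1c6∈{2}] r1c6's peers cover all but 2. So r1c6=2.
Step 19. [r6c6∈{6}] only 6 remains possible at r6c6 ⇒ r6c6=6.
Step 20. [r2c1∈{5}] r2c1 has the single candidate 5. So r2c1=5.
Step 21. [r1c4∈{3}] r1c4 is down to just 3 ⇒ r1c4=3.
Step 22. [r2c2∈{3}] nothing but 3 survives at r2c2. So r2c2=3.
Step 23. [r4c2∈{2}] r4c2 is down to just 2. So r4c2=2.
Step 24. [r3c1∈{6}] nothing but 6 survives at r3c1 ⇒ r3c1=6.

Answer: 4 6 1 3 5 2 / 5 3 2 6 4 1 / 6 5 3 2 1 4 / 1 2 4 5 6 3 / 3 4 6 1 2 5 / 2 1 5 4 3 6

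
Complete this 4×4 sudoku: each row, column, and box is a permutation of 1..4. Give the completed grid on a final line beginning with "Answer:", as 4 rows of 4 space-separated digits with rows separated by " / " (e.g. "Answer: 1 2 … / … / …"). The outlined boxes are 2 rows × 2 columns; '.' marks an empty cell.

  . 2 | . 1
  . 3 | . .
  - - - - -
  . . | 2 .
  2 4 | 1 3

Step 1. [r2c3∈{4}] r2c3 is down to just 4 ⇒ r2c3=4.
Step 2. [r3c1∈{1,3}] r3c1 is the only open cell in row 3 admitting 3. So r3c1=3.
Step 3. [r1c3∈{3}] r1c3 has the single candidate 3 ⇒ r1c3=3.
Step 4. [r2c1∈{1}] r2c1 is down to just 1, so r2c1=1.
Step 5. [r1c1∈{4}] r1c1 is down to just 4 ⇒ r1c1=4.
Step 6. [r3c2∈{1}] r3c2 has the single candidate 1. So r3c2=1.
Step 7. [r3c4∈{4}] r3c4 has the single candidate 4. So r3c4=4.
Step 8. [r2c4∈{2}] nothing but 2 survives at r2c4 ⇒ r2c4=2.

Answer: 4 2 3 1 / 1 3 4 2 / 3 1 2 4 / 2 4 1 3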